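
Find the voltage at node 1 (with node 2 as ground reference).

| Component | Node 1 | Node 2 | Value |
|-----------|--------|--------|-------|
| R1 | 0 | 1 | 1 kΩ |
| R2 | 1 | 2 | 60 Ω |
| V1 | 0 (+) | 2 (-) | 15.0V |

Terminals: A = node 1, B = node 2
Nodal analysis, taking node 2 as the 0 V reference.
Source V1 fixes V_0 = 15 V.
KCL at each unknown node (sum of currents leaving = 0; resistances in Ω):
  Node 1: (V_1 - 15)/1000 + (V_1 - 0)/60 = 0
Collecting terms: 0.01767 × V_1 = 0.015  =>  V_1 = 0.8491 V
The requested potential is V_1 = 0.8491 V.

Final answer: V_1 = 0.8491 V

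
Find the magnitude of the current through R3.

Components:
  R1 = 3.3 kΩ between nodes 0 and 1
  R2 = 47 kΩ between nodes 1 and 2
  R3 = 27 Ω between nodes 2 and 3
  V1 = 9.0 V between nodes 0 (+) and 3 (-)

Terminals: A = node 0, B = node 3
Nodal analysis, taking node 3 as the 0 V reference.
Source V1 fixes V_0 = 9 V.
KCL at each unknown node (sum of currents leaving = 0; resistances in Ω):
  Node 1: (V_1 - 9)/3300 + (V_1 - V_2)/47000 = 0
  Node 2: (V_2 - V_1)/47000 + (V_2 - 0)/27 = 0
Collecting terms (coefficients in siemens):
  0.0003243·V_1 - 0.00002128·V_2 = 0.002727
  0.03706·V_2 - 0.00002128·V_1 = 0
Determinant D = (0.0003243)(0.03706) - (-0.00002128)(-0.00002128) = 0.00001202
V_1 = [(0.002727)(0.03706) - (-0.00002128)(0)]/D = 8.41 V
V_2 = [(0.0003243)(0) - (0.002727)(-0.00002128)]/D = 0.004828 V
I_R3 = (V_2 - V_3)/R3 = (0.004828 - 0)/27 = 0.0001788 A
|I_R3| = 0.0001788 A

Final answer: |I_R3| = 0.0001788 A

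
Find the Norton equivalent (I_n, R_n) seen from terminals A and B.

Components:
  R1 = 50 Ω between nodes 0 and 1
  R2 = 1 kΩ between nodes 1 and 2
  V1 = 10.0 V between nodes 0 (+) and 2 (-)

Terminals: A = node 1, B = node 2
Find the Thévenin equivalent first; then I_n = V_th/R_th and R_n = R_th.
Step 1 — V_th is the open-circuit voltage V_A - V_B (nothing connected across the terminals).
Nodal analysis, taking node 2 as the 0 V reference.
Source V1 fixes V_0 = 10 V.
KCL at each unknown node (sum of currents leaving = 0; resistances in Ω):
  Node 1: (V_1 - 10)/50 + (V_1 - 0)/1000 = 0
Collecting terms: 0.021 × V_1 = 0.2  =>  V_1 = 9.524 V
V_th = V_1 - V_2 = 9.524 - 0 = 9.524 V
Step 2 — R_th: zero the source — replace V1 by a short circuit (node 2 merges into node 0) — and find the resistance seen between A (node 1) and B (node 0).
Reduce the network between node 1 (A) and node 0 (B) by series/parallel combination:
  Rp1 = R1 ‖ R2 (parallel, both between nodes 0 and 1) = 1/(1/50 + 1/1000) = 47.62 Ω
R_th = 47.62 Ω
I_n = V_th/R_th = 9.524/47.62 = 0.2 A, and R_n = R_th = 47.62 Ω

Final answer: I_n = 0.2 A, R_n = 47.62 Ω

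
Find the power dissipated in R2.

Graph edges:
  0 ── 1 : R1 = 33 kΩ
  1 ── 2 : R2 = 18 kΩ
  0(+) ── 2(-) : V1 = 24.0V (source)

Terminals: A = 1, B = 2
Nodal analysis, taking node 2 as the 0 V reference.
Source V1 fixes V_0 = 24 V.
KCL at each unknown node (sum of currents leaving = 0; resistances in Ω):
  Node 1: (V_1 - 24)/33000 + (V_1 - 0)/18000 = 0
Collecting terms: 0.00008586 × V_1 = 0.0007273  =>  V_1 = 8.471 V
I_R2 = (V_1 - V_2)/R2 = (8.471 - 0)/18000 = 0.0004706 A
P_R2 = I_R2² × R2 = (0.0004706)² × 18000 = 0.003986 W

Final answer: 0.003986 W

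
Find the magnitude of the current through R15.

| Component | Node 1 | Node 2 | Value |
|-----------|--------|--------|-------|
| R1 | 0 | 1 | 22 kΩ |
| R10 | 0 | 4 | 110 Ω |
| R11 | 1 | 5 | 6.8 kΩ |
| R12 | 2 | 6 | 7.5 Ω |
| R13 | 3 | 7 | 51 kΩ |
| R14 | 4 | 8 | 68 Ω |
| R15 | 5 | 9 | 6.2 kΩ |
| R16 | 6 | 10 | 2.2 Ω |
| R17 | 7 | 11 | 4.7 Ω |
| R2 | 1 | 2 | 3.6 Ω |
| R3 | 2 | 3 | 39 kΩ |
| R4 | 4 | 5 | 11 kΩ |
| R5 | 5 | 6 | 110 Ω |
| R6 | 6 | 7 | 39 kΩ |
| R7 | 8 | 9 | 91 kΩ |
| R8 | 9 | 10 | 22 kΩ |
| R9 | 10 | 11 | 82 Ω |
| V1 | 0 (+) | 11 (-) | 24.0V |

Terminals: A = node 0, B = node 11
Nodal analysis, taking node 11 as the 0 V reference.
Source V1 fixes V_0 = 24 V.
KCL at each unknown node (sum of currents leaving = 0; resistances in Ω):
  Node 1: (V_1 - 24)/22000 + (V_1 - V_2)/3.6 + (V_1 - V_5)/6800 = 0
  Node 2: (V_2 - V_1)/3.6 + (V_2 - V_3)/39000 + (V_2 - V_6)/7.5 = 0
  Node 3: (V_3 - V_2)/39000 + (V_3 - V_7)/51000 = 0
  Node 4: (V_4 - V_5)/11000 + (V_4 - 24)/110 + (V_4 - V_8)/68 = 0
  Node 5: (V_5 - V_4)/11000 + (V_5 - V_6)/110 + (V_5 - V_1)/6800 + (V_5 - V_9)/6200 = 0
  Node 6: (V_6 - V_5)/110 + (V_6 - V_7)/39000 + (V_6 - V_2)/7.5 + (V_6 - V_10)/2.2 = 0
  Node 7: (V_7 - V_6)/39000 + (V_7 - V_3)/51000 + (V_7 - 0)/4.7 = 0
  Node 8: (V_8 - V_9)/91000 + (V_8 - V_4)/68 = 0
  Node 9: (V_9 - V_8)/91000 + (V_9 - V_10)/22000 + (V_9 - V_5)/6200 = 0
  Node 10: (V_10 - V_9)/22000 + (V_10 - 0)/82 + (V_10 - V_6)/2.2 = 0
Collecting terms (coefficients in siemens):
  0.278·V_1 - 0.2778·V_2 - 0.0001471·V_5 = 0.001091
  0.4111·V_2 - 0.2778·V_1 - 0.00002564·V_3 - 0.1333·V_6 = 0
  0.00004525·V_3 - 0.00002564·V_2 - 0.00001961·V_7 = 0
  0.02389·V_4 - 0.00009091·V_5 - 0.01471·V_8 = 0.2182
  0.00949·V_5 - 0.0001471·V_1 - 0.00009091·V_4 - 0.009091·V_6 - 0.0001613·V_9 = 0
  0.597·V_6 - 0.1333·V_2 - 0.009091·V_5 - 0.00002564·V_7 - 0.4545·V_10 = 0
  0.2128·V_7 - 0.00001961·V_3 - 0.00002564·V_6 = 0
  0.01472·V_8 - 0.01471·V_4 - 0.00001099·V_9 = 0
  0.0002177·V_9 - 0.0001613·V_5 - 0.00001099·V_8 - 0.00004545·V_10 = 0
  0.4668·V_10 - 0.4545·V_6 - 0.00004545·V_9 = 0
Solving these 10 simultaneous equations (Gaussian elimination) gives:
  V_1 = 0.3 V, V_2 = 0.296 V, V_3 = 0.1678 V, V_4 = 23.74 V
  V_5 = 0.5358 V, V_6 = 0.2877 V, V_7 = 0.00005013 V, V_8 = 23.72 V
  V_9 = 1.653 V, V_10 = 0.2803 V
I_R15 = (V_5 - V_9)/R15 = (0.5358 - 1.653)/6200 = -0.0001802 A
|I_R15| = 0.0001802 A

Final answer: |I_R15| = 0.0001802 A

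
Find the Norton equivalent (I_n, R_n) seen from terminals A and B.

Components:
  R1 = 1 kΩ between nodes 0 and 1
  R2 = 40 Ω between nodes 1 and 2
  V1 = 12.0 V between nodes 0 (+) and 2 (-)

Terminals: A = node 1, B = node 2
Find the Thévenin equivalent first; then I_n = V_th/R_th and R_n = R_th.
Step 1 — V_th is the open-circuit voltage V_A - V_B (nothing connected across the terminals).
Nodal analysis, taking node 2 as the 0 V reference.
Source V1 fixes V_0 = 12 V.
KCL at each unknown node (sum of currents leaving = 0; resistances in Ω):
  Node 1: (V_1 - 12)/1000 + (V_1 - 0)/40 = 0
Collecting terms: 0.026 × V_1 = 0.012  =>  V_1 = 0.4615 V
V_th = V_1 - V_2 = 0.4615 - 0 = 0.4615 V
Step 2 — R_th: zero the source — replace V1 by a short circuit (node 2 merges into node 0) — and find the resistance seen between A (node 1) and B (node 0).
Reduce the network between node 1 (A) and node 0 (B) by series/parallel combination:
  Rp1 = R1 ‖ R2 (parallel, both between nodes 0 and 1) = 1/(1/1000 + 1/40) = 38.46 Ω
R_th = 38.46 Ω
I_n = V_th/R_th = 0.4615/38.46 = 0.012 A, and R_n = R_th = 38.46 Ω

Final answer: I_n = 0.012 A, R_n = 38.46 Ω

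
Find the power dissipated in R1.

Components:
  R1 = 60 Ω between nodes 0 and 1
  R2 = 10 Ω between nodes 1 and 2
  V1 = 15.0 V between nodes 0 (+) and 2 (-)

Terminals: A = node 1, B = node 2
Nodal analysis, taking node 2 as the 0 V reference.
Source V1 fixes V_0 = 15 V.
KCL at each unknown node (sum of currents leaving = 0; resistances in Ω):
  Node 1: (V_1 - 15)/60 + (V_1 - 0)/10 = 0
Collecting terms: 0.1167 × V_1 = 0.25  =>  V_1 = 2.143 V
I_R1 = (V_0 - V_1)/R1 = (15 - 2.143)/60 = 0.2143 A
P_R1 = I_R1² × R1 = (0.2143)² × 60 = 2.755 W

Final answer: 2.755 W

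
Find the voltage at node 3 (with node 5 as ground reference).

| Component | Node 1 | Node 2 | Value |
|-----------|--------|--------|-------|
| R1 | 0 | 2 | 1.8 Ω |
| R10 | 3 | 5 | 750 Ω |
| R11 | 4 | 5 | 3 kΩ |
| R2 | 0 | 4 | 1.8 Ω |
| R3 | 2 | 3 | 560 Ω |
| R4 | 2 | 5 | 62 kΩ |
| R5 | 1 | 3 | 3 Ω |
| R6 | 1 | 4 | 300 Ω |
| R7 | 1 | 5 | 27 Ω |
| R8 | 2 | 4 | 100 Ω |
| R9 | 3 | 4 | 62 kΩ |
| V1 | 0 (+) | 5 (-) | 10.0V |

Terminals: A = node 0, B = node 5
Nodal analysis, taking node 5 as the 0 V reference.
Source V1 fixes V_0 = 10 V.
KCL at each unknown node (sum of currents leaving = 0; resistances in Ω):
  Node 1: (V_1 - V_3)/3 + (V_1 - V_4)/300 + (V_1 - 0)/27 = 0
  Node 2: (V_2 - 10)/1.8 + (V_2 - V_3)/560 + (V_2 - 0)/62000 + (V_2 - V_4)/100 = 0
  Node 3: (V_3 - V_2)/560 + (V_3 - V_1)/3 + (V_3 - V_4)/62000 + (V_3 - 0)/750 = 0
  Node 4: (V_4 - 10)/1.8 + (V_4 - V_1)/300 + (V_4 - V_2)/100 + (V_4 - V_3)/62000 + (V_4 - 0)/3000 = 0
Collecting terms (coefficients in siemens):
  0.3737·V_1 - 0.3333·V_3 - 0.003333·V_4 = 0
  0.5674·V_2 - 0.001786·V_3 - 0.01·V_4 = 5.556
  0.3365·V_3 - 0.3333·V_1 - 0.001786·V_2 - 0.00001613·V_4 = 0
  0.5692·V_4 - 0.003333·V_1 - 0.01·V_2 - 0.00001613·V_3 = 5.556
Solving these 4 simultaneous equations (Gaussian elimination) gives:
  V_1 = 1.172 V, V_2 = 9.971 V, V_3 = 1.214 V, V_4 = 9.942 V
The requested potential is V_3 = 1.214 V.

Final answer: V_3 = 1.214 V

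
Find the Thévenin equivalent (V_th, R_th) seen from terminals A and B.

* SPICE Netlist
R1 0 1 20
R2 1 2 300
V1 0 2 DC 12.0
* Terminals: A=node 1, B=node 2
Step 1 — V_th is the open-circuit voltage V_A - V_B (nothing connected across the terminals).
Nodal analysis, taking node 2 as the 0 V reference.
Source V1 fixes V_0 = 12 V.
KCL at each unknown node (sum of currents leaving = 0; resistances in Ω):
  Node 1: (V_1 - 12)/20 + (V_1 - 0)/300 = 0
Collecting terms: 0.05333 × V_1 = 0.6  =>  V_1 = 11.25 V
V_th = V_1 - V_2 = 11.25 - 0 = 11.25 V
Step 2 — R_th: zero the source — replace V1 by a short circuit (node 2 merges into node 0) — and find the resistance seen between A (node 1) and B (node 0).
Reduce the network between node 1 (A) and node 0 (B) by series/parallel combination:
  Rp1 = R1 ‖ R2 (parallel, both between nodes 0 and 1) = 1/(1/20 + 1/300) = 18.75 Ω
R_th = 18.75 Ω

Final answer: V_th = 11.25 V, R_th = 18.75 Ω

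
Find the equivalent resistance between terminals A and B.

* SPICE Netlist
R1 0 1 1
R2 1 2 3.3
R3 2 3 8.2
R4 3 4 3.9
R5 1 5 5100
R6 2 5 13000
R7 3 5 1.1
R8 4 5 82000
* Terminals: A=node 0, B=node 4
The network is not a plain series/parallel combination. Inject a 1 A test current into terminal A (node 0) and return it from terminal B (node 4); then R_eq = V_A / (1 A).
Nodal analysis, taking node 4 as the 0 V reference.
Current source I_test pushes 1 A into node 0 and draws it out of node 4.
KCL at each unknown node (sum of currents leaving = 0; resistances in Ω):
  Node 0: (V_0 - V_1)/1 - 1 = 0
  Node 1: (V_1 - V_0)/1 + (V_1 - V_2)/3.3 + (V_1 - V_5)/5100 = 0
  Node 2: (V_2 - V_1)/3.3 + (V_2 - V_3)/8.2 + (V_2 - V_5)/13000 = 0
  Node 3: (V_3 - V_2)/8.2 + (V_3 - 0)/3.9 + (V_3 - V_5)/1.1 = 0
  Node 5: (V_5 - V_1)/5100 + (V_5 - V_2)/13000 + (V_5 - V_3)/1.1 + (V_5 - 0)/82000 = 0
Collecting terms (coefficients in siemens):
  1·V_0 - 1·V_1 = 1
  1.303·V_1 - 1·V_0 - 0.303·V_2 - 0.0001961·V_5 = 0
  0.4251·V_2 - 0.303·V_1 - 0.122·V_3 - 0.00007692·V_5 = 0
  1.287·V_3 - 0.122·V_2 - 0.9091·V_5 = 0
  0.9094·V_5 - 0.0001961·V_1 - 0.00007692·V_2 - 0.9091·V_3 = 0
Solving these 5 simultaneous equations (Gaussian elimination) gives:
  V_0 = 16.37 V, V_1 = 15.37 V, V_2 = 12.08 V, V_3 = 3.9 V
  V_5 = 3.903 V
R_eq = V_0 / 1 A = 16.37 Ω

Final answer: 16.37 Ω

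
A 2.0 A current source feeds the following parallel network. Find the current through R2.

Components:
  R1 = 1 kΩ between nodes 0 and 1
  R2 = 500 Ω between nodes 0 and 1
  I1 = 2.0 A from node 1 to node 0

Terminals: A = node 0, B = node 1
All resistors sit directly between nodes 0 and 1, so they are in parallel and share one voltage V; the full source current 2 A splits among them.
1/R_par = 1/1000 + 1/500 = 0.003 S  =>  R_par = 333.3 Ω
V = I × R_par = 2 × 333.3 = 666.7 V
I_R2 = V/R2 = 666.7/500 = 1.333 A

Final answer: 1.333 A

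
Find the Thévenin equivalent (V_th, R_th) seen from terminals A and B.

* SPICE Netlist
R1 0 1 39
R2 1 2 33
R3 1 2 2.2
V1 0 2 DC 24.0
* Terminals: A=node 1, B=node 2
Step 1 — V_th is the open-circuit voltage V_A - V_B (nothing connected across the terminals).
Nodal analysis, taking node 2 as the 0 V reference.
Source V1 fixes V_0 = 24 V.
KCL at each unknown node (sum of currents leaving = 0; resistances in Ω):
  Node 1: (V_1 - 24)/39 + (V_1 - 0)/33 + (V_1 - 0)/2.2 = 0
Collecting terms: 0.5105 × V_1 = 0.6154  =>  V_1 = 1.205 V
V_th = V_1 - V_2 = 1.205 - 0 = 1.205 V
Step 2 — R_th: zero the source — replace V1 by a short circuit (node 2 merges into node 0) — and find the resistance seen between A (node 1) and B (node 0).
Reduce the network between node 1 (A) and node 0 (B) by series/parallel combination:
  Rp1 = R1 ‖ R2 ‖ R3 (parallel, all between nodes 0 and 1) = 1/(1/39 + 1/33 + 1/2.2) = 1.959 Ω
R_th = 1.959 Ω

Final answer: V_th = 1.205 V, R_th = 1.959 Ω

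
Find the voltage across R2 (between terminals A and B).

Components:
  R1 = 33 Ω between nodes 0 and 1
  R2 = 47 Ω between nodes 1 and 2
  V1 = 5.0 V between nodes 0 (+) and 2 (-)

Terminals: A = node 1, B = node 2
R1 and R2 are in series across V1 (node 0 → node 1 → node 2), and the output A–B is taken across R2, so this is a voltage divider.
Series current: I = V1/(R1 + R2) = 5/(33 + 47) = 5/80 = 0.0625 A
V_R2 = I × R2 = V1 × R2/(R1 + R2) = 5 × 47/80 = 2.938 V

Final answer: 2.938 V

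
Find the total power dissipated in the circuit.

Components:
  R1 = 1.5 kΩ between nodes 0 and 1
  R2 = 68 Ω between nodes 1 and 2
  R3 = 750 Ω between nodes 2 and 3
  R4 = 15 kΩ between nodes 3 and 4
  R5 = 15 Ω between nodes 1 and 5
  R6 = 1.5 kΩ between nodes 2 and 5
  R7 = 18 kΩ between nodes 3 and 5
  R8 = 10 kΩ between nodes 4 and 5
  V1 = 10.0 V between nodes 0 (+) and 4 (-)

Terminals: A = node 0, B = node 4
Nodal analysis, taking node 4 as the 0 V reference.
Source V1 fixes V_0 = 10 V.
KCL at each unknown node (sum of currents leaving = 0; resistances in Ω):
  Node 1: (V_1 - 10)/1500 + (V_1 - V_2)/68 + (V_1 - V_5)/15 = 0
  Node 2: (V_2 - V_1)/68 + (V_2 - V_3)/750 + (V_2 - V_5)/1500 = 0
  Node 3: (V_3 - V_2)/750 + (V_3 - 0)/15000 + (V_3 - V_5)/18000 = 0
  Node 5: (V_5 - V_1)/15 + (V_5 - V_2)/1500 + (V_5 - V_3)/18000 + (V_5 - 0)/10000 = 0
Collecting terms (coefficients in siemens):
  0.08204·V_1 - 0.01471·V_2 - 0.06667·V_5 = 0.006667
  0.01671·V_2 - 0.01471·V_1 - 0.001333·V_3 - 0.0006667·V_5 = 0
  0.001456·V_3 - 0.001333·V_2 - 0.00005556·V_5 = 0
  0.06749·V_5 - 0.06667·V_1 - 0.0006667·V_2 - 0.00005556·V_3 = 0
Solving these 4 simultaneous equations (Gaussian elimination) gives:
  V_1 = 8.033 V, V_2 = 8.001 V, V_3 = 7.635 V, V_5 = 8.021 V
Power in each resistor, P = (ΔV)²/R:
  P_R1 = (10 - 8.033)²/1500 = 0.002578 W
  P_R2 = (8.033 - 8.001)²/68 = 0.00001531 W
  P_R3 = (8.001 - 7.635)²/750 = 0.0001783 W
  P_R4 = (7.635 - 0)²/15000 = 0.003887 W
  P_R5 = (8.033 - 8.021)²/15 = 0.0000105 W
  P_R6 = (8.001 - 8.021)²/1500 = 0.0000002591 W
  P_R7 = (7.635 - 8.021)²/18000 = 0.000008253 W
  P_R8 = (0 - 8.021)²/10000 = 0.006433 W
P_total = P_R1 + P_R2 + P_R3 + P_R4 + P_R5 + P_R6 + P_R7 + P_R8 = 0.01311 W

Final answer: 0.01311 W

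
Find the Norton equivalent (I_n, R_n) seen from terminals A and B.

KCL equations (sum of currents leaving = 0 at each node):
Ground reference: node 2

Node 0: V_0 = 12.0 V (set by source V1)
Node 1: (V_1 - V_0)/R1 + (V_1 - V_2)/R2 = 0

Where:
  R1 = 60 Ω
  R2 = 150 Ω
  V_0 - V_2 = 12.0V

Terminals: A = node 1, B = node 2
Find the Thévenin equivalent first; then I_n = V_th/R_th and R_n = R_th.
Step 1 — V_th is the open-circuit voltage V_A - V_B (nothing connected across the terminals).
Nodal analysis, taking node 2 as the 0 V reference.
Source V1 fixes V_0 = 12 V.
KCL at each unknown node (sum of currents leaving = 0; resistances in Ω):
  Node 1: (V_1 - 12)/60 + (V_1 - 0)/150 = 0
Collecting terms: 0.02333 × V_1 = 0.2  =>  V_1 = 8.571 V
V_th = V_1 - V_2 = 8.571 - 0 = 8.571 V
Step 2 — R_th: zero the source — replace V1 by a short circuit (node 2 merges into node 0) — and find the resistance seen between A (node 1) and B (node 0).
Reduce the network between node 1 (A) and node 0 (B) by series/parallel combination:
  Rp1 = R1 ‖ R2 (parallel, both between nodes 0 and 1) = 1/(1/60 + 1/150) = 42.86 Ω
R_th = 42.86 Ω
I_n = V_th/R_th = 8.571/42.86 = 0.2 A, and R_n = R_th = 42.86 Ω

Final answer: I_n = 0.2 A, R_n = 42.86 Ω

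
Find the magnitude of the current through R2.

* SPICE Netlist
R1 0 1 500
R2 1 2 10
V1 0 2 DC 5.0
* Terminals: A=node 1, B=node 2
Nodal analysis, taking node 2 as the 0 V reference.
Source V1 fixes V_0 = 5 V.
KCL at each unknown node (sum of currents leaving = 0; resistances in Ω):
  Node 1: (V_1 - 5)/500 + (V_1 - 0)/10 = 0
Collecting terms: 0.102 × V_1 = 0.01  =>  V_1 = 0.09804 V
I_R2 = (V_1 - V_2)/R2 = (0.09804 - 0)/10 = 0.009804 A
|I_R2| = 0.009804 A

Final answer: |I_R2| = 0.009804 A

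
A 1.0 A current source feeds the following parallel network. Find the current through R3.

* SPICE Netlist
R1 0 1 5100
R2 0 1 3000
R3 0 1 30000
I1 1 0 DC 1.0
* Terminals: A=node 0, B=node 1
All resistors sit directly between nodes 0 and 1, so they are in parallel and share one voltage V; the full source current 1 A splits among them.
1/R_par = 1/5100 + 1/3000 + 1/30000 = 0.0005627 S  =>  R_par = 1777 Ω
V = I × R_par = 1 × 1777 = 1777 V
I_R3 = V/R3 = 1777/30000 = 0.05923 A

Final answer: 0.05923 A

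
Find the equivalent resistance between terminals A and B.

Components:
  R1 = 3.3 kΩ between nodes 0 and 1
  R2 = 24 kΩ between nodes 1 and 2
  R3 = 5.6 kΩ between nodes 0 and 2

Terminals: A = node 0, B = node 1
Reduce the network between node 0 (A) and node 1 (B) by series/parallel combination:
  Rs1 = R3 + R2 (series, joined only at node 2) = 5600 + 24000 = 29600 Ω
  Rp1 = R1 ‖ Rs1 (parallel, both between nodes 0 and 1) = 1/(1/3300 + 1/29600) = 2969 Ω
R_eq = 2.969 kΩ

Final answer: 2.969 kΩ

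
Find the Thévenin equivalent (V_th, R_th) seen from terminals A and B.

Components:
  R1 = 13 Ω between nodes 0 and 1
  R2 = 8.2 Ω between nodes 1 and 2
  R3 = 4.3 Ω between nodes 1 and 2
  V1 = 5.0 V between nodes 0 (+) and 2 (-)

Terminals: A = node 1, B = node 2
Step 1 — V_th is the open-circuit voltage V_A - V_B (nothing connected across the terminals).
Nodal analysis, taking node 2 as the 0 V reference.
Source V1 fixes V_0 = 5 V.
KCL at each unknown node (sum of currents leaving = 0; resistances in Ω):
  Node 1: (V_1 - 5)/13 + (V_1 - 0)/8.2 + (V_1 - 0)/4.3 = 0
Collecting terms: 0.4314 × V_1 = 0.3846  =>  V_1 = 0.8915 V
V_th = V_1 - V_2 = 0.8915 - 0 = 0.8915 V
Step 2 — R_th: zero the source — replace V1 by a short circuit (node 2 merges into node 0) — and find the resistance seen between A (node 1) and B (node 0).
Reduce the network between node 1 (A) and node 0 (B) by series/parallel combination:
  Rp1 = R1 ‖ R2 ‖ R3 (parallel, all between nodes 0 and 1) = 1/(1/13 + 1/8.2 + 1/4.3) = 2.318 Ω
R_th = 2.318 Ω

Final answer: V_th = 0.8915 V, R_th = 2.318 Ω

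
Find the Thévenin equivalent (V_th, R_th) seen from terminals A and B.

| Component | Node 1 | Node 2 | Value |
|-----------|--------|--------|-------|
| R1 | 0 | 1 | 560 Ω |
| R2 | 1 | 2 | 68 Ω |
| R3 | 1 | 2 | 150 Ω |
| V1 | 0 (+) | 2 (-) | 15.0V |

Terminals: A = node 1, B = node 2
Step 1 — V_th is the open-circuit voltage V_A - V_B (nothing connected across the terminals).
Nodal analysis, taking node 2 as the 0 V reference.
Source V1 fixes V_0 = 15 V.
KCL at each unknown node (sum of currents leaving = 0; resistances in Ω):
  Node 1: (V_1 - 15)/560 + (V_1 - 0)/68 + (V_1 - 0)/150 = 0
Collecting terms: 0.02316 × V_1 = 0.02679  =>  V_1 = 1.157 V
V_th = V_1 - V_2 = 1.157 - 0 = 1.157 V
Step 2 — R_th: zero the source — replace V1 by a short circuit (node 2 merges into node 0) — and find the resistance seen between A (node 1) and B (node 0).
Reduce the network between node 1 (A) and node 0 (B) by series/parallel combination:
  Rp1 = R1 ‖ R2 ‖ R3 (parallel, all between nodes 0 and 1) = 1/(1/560 + 1/68 + 1/150) = 43.18 Ω
R_th = 43.18 Ω

Final answer: V_th = 1.157 V, R_th = 43.18 Ω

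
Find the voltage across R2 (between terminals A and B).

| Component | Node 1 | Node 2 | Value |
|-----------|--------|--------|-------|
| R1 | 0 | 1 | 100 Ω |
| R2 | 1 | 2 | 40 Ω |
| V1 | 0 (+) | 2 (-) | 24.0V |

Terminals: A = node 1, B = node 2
R1 and R2 are in series across V1 (node 0 → node 1 → node 2), and the output A–B is taken across R2, so this is a voltage divider.
Series current: I = V1/(R1 + R2) = 24/(100 + 40) = 24/140 = 0.1714 A
V_R2 = I × R2 = V1 × R2/(R1 + R2) = 24 × 40/140 = 6.857 V

Final answer: 6.857 V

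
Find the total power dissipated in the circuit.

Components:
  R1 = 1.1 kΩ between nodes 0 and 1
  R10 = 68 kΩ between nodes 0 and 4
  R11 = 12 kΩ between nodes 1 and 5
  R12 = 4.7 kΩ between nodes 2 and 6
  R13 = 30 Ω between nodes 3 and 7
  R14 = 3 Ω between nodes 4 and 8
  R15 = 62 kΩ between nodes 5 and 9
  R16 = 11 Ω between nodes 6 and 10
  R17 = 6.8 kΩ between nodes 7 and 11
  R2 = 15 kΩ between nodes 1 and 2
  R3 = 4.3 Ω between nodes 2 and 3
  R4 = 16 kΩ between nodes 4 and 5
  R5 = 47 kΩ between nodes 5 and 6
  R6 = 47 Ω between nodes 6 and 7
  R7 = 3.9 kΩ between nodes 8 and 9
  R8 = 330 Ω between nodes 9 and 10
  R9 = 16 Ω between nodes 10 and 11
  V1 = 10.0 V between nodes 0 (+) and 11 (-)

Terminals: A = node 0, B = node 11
Nodal analysis, taking node 11 as the 0 V reference.
Source V1 fixes V_0 = 10 V.
KCL at each unknown node (sum of currents leaving = 0; resistances in Ω):
  Node 1: (V_1 - 10)/1100 + (V_1 - V_2)/15000 + (V_1 - V_5)/12000 = 0
  Node 2: (V_2 - V_1)/15000 + (V_2 - V_3)/4.3 + (V_2 - V_6)/4700 = 0
  Node 3: (V_3 - V_2)/4.3 + (V_3 - V_7)/30 = 0
  Node 4: (V_4 - V_5)/16000 + (V_4 - 10)/68000 + (V_4 - V_8)/3 = 0
  Node 5: (V_5 - V_4)/16000 + (V_5 - V_6)/47000 + (V_5 - V_1)/12000 + (V_5 - V_9)/62000 = 0
  Node 6: (V_6 - V_5)/47000 + (V_6 - V_7)/47 + (V_6 - V_2)/4700 + (V_6 - V_10)/11 = 0
  Node 7: (V_7 - V_6)/47 + (V_7 - V_3)/30 + (V_7 - 0)/6800 = 0
  Node 8: (V_8 - V_9)/3900 + (V_8 - V_4)/3 = 0
  Node 9: (V_9 - V_8)/3900 + (V_9 - V_10)/330 + (V_9 - V_5)/62000 = 0
  Node 10: (V_10 - V_9)/330 + (V_10 - 0)/16 + (V_10 - V_6)/11 = 0
Collecting terms (coefficients in siemens):
  0.001059·V_1 - 0.00006667·V_2 - 0.00008333·V_5 = 0.009091
  0.2328·V_2 - 0.00006667·V_1 - 0.2326·V_3 - 0.0002128·V_6 = 0
  0.2659·V_3 - 0.2326·V_2 - 0.03333·V_7 = 0
  0.3334·V_4 - 0.0000625·V_5 - 0.3333·V_8 = 0.0001471
  0.0001832·V_5 - 0.00008333·V_1 - 0.0000625·V_4 - 0.00002128·V_6 - 0.00001613·V_9 = 0
  0.1124·V_6 - 0.0002128·V_2 - 0.00002128·V_5 - 0.02128·V_7 - 0.09091·V_10 = 0
  0.05476·V_7 - 0.03333·V_3 - 0.02128·V_6 = 0
  0.3336·V_8 - 0.3333·V_4 - 0.0002564·V_9 = 0
  0.003303·V_9 - 0.00001613·V_5 - 0.0002564·V_8 - 0.00303·V_10 = 0
  0.1564·V_10 - 0.09091·V_6 - 0.00303·V_9 = 0
Solving these 10 simultaneous equations (Gaussian elimination) gives:
  V_1 = 8.947 V, V_2 = 0.07164 V, V_3 = 0.06913 V, V_4 = 1.41 V
  V_5 = 4.566 V, V_6 = 0.0247 V, V_7 = 0.05168 V, V_8 = 1.409 V
  V_9 = 0.1475 V, V_10 = 0.01721 V
Power in each resistor, P = (ΔV)²/R:
  P_R1 = (10 - 8.947)²/1100 = 0.001007 W
  P_R2 = (8.947 - 0.07164)²/15000 = 0.005252 W
  P_R3 = (0.07164 - 0.06913)²/4.3 = 0.000001455 W
  P_R4 = (1.41 - 4.566)²/16000 = 0.0006224 W
  P_R5 = (4.566 - 0.0247)²/47000 = 0.0004388 W
  P_R6 = (0.0247 - 0.05168)²/47 = 0.00001549 W
  P_R7 = (1.409 - 0.1475)²/3900 = 0.0004083 W
  P_R8 = (0.1475 - 0.01721)²/330 = 0.00005144 W
  P_R9 = (0.01721 - 0)²/16 = 0.00001851 W
  P_R10 = (10 - 1.41)²/68000 = 0.001085 W
  P_R11 = (8.947 - 4.566)²/12000 = 0.0016 W
  P_R12 = (0.07164 - 0.0247)²/4700 = 0.0000004688 W
  P_R13 = (0.06913 - 0.05168)²/30 = 0.00001015 W
  P_R14 = (1.41 - 1.409)²/3 = 0.0000003141 W
  P_R15 = (4.566 - 0.1475)²/62000 = 0.0003149 W
  P_R16 = (0.0247 - 0.01721)²/11 = 0.000005098 W
  P_R17 = (0.05168 - 0)²/6800 = 0.0000003928 W
P_total = P_R1 + P_R2 + P_R3 + P_R4 + P_R5 + P_R6 + P_R7 + P_R8 + P_R9 + P_R10 + P_R11 + P_R12 + P_R13 + P_R14 + P_R15 + P_R16 + P_R17 = 0.01083 W

Final answer: 0.01083 W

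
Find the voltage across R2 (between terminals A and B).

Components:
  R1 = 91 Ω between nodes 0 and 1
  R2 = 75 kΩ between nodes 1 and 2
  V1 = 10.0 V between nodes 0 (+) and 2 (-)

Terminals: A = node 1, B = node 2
R1 and R2 are in series across V1 (node 0 → node 1 → node 2), and the output A–B is taken across R2, so this is a voltage divider.
Series current: I = V1/(R1 + R2) = 10/(91 + 75000) = 10/75090 = 0.0001332 A
V_R2 = I × R2 = V1 × R2/(R1 + R2) = 10 × 75000/75090 = 9.988 V

Final answer: 9.988 V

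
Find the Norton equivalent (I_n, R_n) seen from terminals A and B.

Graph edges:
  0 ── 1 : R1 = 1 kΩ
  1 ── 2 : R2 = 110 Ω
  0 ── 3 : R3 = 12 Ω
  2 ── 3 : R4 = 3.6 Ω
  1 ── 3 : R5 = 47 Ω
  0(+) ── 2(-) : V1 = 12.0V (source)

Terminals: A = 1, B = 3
Find the Thévenin equivalent first; then I_n = V_th/R_th and R_n = R_th.
Step 1 — V_th is the open-circuit voltage V_A - V_B (nothing connected across the terminals).
Nodal analysis, taking node 2 as the 0 V reference.
Source V1 fixes V_0 = 12 V.
KCL at each unknown node (sum of currents leaving = 0; resistances in Ω):
  Node 1: (V_1 - 12)/1000 + (V_1 - 0)/110 + (V_1 - V_3)/47 = 0
  Node 3: (V_3 - 12)/12 + (V_3 - 0)/3.6 + (V_3 - V_1)/47 = 0
Collecting terms (coefficients in siemens):
  0.03137·V_1 - 0.02128·V_3 = 0.012
  0.3824·V_3 - 0.02128·V_1 = 1
Determinant D = (0.03137)(0.3824) - (-0.02128)(-0.02128) = 0.01154
V_1 = [(0.012)(0.3824) - (-0.02128)(1)]/D = 2.241 V
V_3 = [(0.03137)(1) - (0.012)(-0.02128)]/D = 2.74 V
V_th = V_1 - V_3 = 2.241 - 2.74 = -0.4988 V
Step 2 — R_th: zero the source — replace V1 by a short circuit (node 2 merges into node 0) — and find the resistance seen between A (node 1) and B (node 3).
Reduce the network between node 1 (A) and node 3 (B) by series/parallel combination:
  Rp1 = R1 ‖ R2 (parallel, both between nodes 0 and 1) = 1/(1/1000 + 1/110) = 99.1 Ω
  Rp2 = R3 ‖ R4 (parallel, both between nodes 0 and 3) = 1/(1/12 + 1/3.6) = 2.769 Ω
  Rs1 = Rp1 + Rp2 (series, joined only at node 0) = 99.1 + 2.769 = 101.9 Ω
  Rp3 = R5 ‖ Rs1 (parallel, both between nodes 1 and 3) = 1/(1/47 + 1/101.9) = 32.16 Ω
R_th = 32.16 Ω
I_n = V_th/R_th = -0.4988/32.16 = -0.01551 A, and R_n = R_th = 32.16 Ω

Final answer: I_n = -0.01551 A, R_n = 32.16 Ω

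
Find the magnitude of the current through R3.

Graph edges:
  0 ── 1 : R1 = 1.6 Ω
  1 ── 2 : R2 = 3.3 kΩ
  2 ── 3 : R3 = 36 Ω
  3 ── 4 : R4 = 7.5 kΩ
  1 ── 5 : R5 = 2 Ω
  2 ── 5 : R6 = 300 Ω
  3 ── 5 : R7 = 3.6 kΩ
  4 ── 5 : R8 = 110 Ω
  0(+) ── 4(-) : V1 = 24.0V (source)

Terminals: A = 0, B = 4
Nodal analysis, taking node 4 as the 0 V reference.
Source V1 fixes V_0 = 24 V.
KCL at each unknown node (sum of currents leaving = 0; resistances in Ω):
  Node 1: (V_1 - 24)/1.6 + (V_1 - V_2)/3300 + (V_1 - V_5)/2 = 0
  Node 2: (V_2 - V_1)/3300 + (V_2 - V_3)/36 + (V_2 - V_5)/300 = 0
  Node 3: (V_3 - V_2)/36 + (V_3 - 0)/7500 + (V_3 - V_5)/3600 = 0
  Node 5: (V_5 - V_1)/2 + (V_5 - V_2)/300 + (V_5 - V_3)/3600 + (V_5 - 0)/110 = 0
Collecting terms (coefficients in siemens):
  1.125·V_1 - 0.000303·V_2 - 0.5·V_5 = 15
  0.03141·V_2 - 0.000303·V_1 - 0.02778·V_3 - 0.003333·V_5 = 0
  0.02819·V_3 - 0.02778·V_2 - 0.0002778·V_5 = 0
  0.5127·V_5 - 0.5·V_1 - 0.003333·V_2 - 0.0002778·V_3 = 0
Solving these 4 simultaneous equations (Gaussian elimination) gives:
  V_1 = 23.66 V, V_2 = 22.51 V, V_3 = 22.41 V, V_5 = 23.23 V
I_R3 = (V_2 - V_3)/R3 = (22.51 - 22.41)/36 = 0.002759 A
|I_R3| = 0.002759 A

Final answer: |I_R3| = 0.002759 A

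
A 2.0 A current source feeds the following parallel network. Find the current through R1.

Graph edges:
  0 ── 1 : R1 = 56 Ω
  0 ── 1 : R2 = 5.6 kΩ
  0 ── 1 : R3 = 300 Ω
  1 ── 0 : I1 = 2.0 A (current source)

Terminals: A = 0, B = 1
All resistors sit directly between nodes 0 and 1, so they are in parallel and share one voltage V; the full source current 2 A splits among them.
1/R_par = 1/56 + 1/5600 + 1/300 = 0.02137 S  =>  R_par = 46.8 Ω
V = I × R_par = 2 × 46.8 = 93.59 V
I_R1 = V/R1 = 93.59/56 = 1.671 A

Final answer: 1.671 A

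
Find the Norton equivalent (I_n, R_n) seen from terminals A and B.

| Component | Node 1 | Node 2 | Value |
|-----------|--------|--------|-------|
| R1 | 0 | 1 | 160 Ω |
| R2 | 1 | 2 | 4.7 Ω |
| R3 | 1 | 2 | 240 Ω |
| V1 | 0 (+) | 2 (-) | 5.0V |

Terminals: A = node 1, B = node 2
Find the Thévenin equivalent first; then I_n = V_th/R_th and R_n = R_th.
Step 1 — V_th is the open-circuit voltage V_A - V_B (nothing connected across the terminals).
Nodal analysis, taking node 2 as the 0 V reference.
Source V1 fixes V_0 = 5 V.
KCL at each unknown node (sum of currents leaving = 0; resistances in Ω):
  Node 1: (V_1 - 5)/160 + (V_1 - 0)/4.7 + (V_1 - 0)/240 = 0
Collecting terms: 0.2232 × V_1 = 0.03125  =>  V_1 = 0.14 V
V_th = V_1 - V_2 = 0.14 - 0 = 0.14 V
Step 2 — R_th: zero the source — replace V1 by a short circuit (node 2 merges into node 0) — and find the resistance seen between A (node 1) and B (node 0).
Reduce the network between node 1 (A) and node 0 (B) by series/parallel combination:
  Rp1 = R1 ‖ R2 ‖ R3 (parallel, all between nodes 0 and 1) = 1/(1/160 + 1/4.7 + 1/240) = 4.481 Ω
R_th = 4.481 Ω
I_n = V_th/R_th = 0.14/4.481 = 0.03125 A, and R_n = R_th = 4.481 Ω

Final answer: I_n = 0.03125 A, R_n = 4.481 Ω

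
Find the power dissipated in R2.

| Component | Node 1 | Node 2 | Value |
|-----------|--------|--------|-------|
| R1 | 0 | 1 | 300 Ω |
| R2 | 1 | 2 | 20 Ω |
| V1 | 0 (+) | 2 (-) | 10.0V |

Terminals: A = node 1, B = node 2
Nodal analysis, taking node 2 as the 0 V reference.
Source V1 fixes V_0 = 10 V.
KCL at each unknown node (sum of currents leaving = 0; resistances in Ω):
  Node 1: (V_1 - 10)/300 + (V_1 - 0)/20 = 0
Collecting terms: 0.05333 × V_1 = 0.03333  =>  V_1 = 0.625 V
I_R2 = (V_1 - V_2)/R2 = (0.625 - 0)/20 = 0.03125 A
P_R2 = I_R2² × R2 = (0.03125)² × 20 = 0.01953 W

Final answer: 0.01953 W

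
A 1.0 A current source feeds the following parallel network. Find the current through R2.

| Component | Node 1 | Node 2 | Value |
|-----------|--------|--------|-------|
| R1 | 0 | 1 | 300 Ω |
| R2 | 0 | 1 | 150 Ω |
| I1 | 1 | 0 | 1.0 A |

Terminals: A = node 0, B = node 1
All resistors sit directly between nodes 0 and 1, so they are in parallel and share one voltage V; the full source current 1 A splits among them.
1/R_par = 1/300 + 1/150 = 0.01 S  =>  R_par = 100 Ω
V = I × R_par = 1 × 100 = 100 V
I_R2 = V/R2 = 100/150 = 0.6667 A

Final answer: 0.6667 A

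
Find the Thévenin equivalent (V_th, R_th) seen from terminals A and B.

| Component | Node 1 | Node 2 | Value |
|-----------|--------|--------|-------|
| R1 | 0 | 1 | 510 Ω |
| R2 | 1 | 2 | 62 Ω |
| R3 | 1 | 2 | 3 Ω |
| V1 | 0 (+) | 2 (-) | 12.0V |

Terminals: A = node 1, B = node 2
Step 1 — V_th is the open-circuit voltage V_A - V_B (nothing connected across the terminals).
Nodal analysis, taking node 2 as the 0 V reference.
Source V1 fixes V_0 = 12 V.
KCL at each unknown node (sum of currents leaving = 0; resistances in Ω):
  Node 1: (V_1 - 12)/510 + (V_1 - 0)/62 + (V_1 - 0)/3 = 0
Collecting terms: 0.3514 × V_1 = 0.02353  =>  V_1 = 0.06695 V
V_th = V_1 - V_2 = 0.06695 - 0 = 0.06695 V
Step 2 — R_th: zero the source — replace V1 by a short circuit (node 2 merges into node 0) — and find the resistance seen between A (node 1) and B (node 0).
Reduce the network between node 1 (A) and node 0 (B) by series/parallel combination:
  Rp1 = R1 ‖ R2 ‖ R3 (parallel, all between nodes 0 and 1) = 1/(1/510 + 1/62 + 1/3) = 2.846 Ω
R_th = 2.846 Ω

Final answer: V_th = 0.06695 V, R_th = 2.846 Ω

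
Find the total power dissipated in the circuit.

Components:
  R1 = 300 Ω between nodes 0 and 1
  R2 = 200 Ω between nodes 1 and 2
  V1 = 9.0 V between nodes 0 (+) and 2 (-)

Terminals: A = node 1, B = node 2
Nodal analysis, taking node 2 as the 0 V reference.
Source V1 fixes V_0 = 9 V.
KCL at each unknown node (sum of currents leaving = 0; resistances in Ω):
  Node 1: (V_1 - 9)/300 + (V_1 - 0)/200 = 0
Collecting terms: 0.008333 × V_1 = 0.03  =>  V_1 = 3.6 V
Power in each resistor, P = (ΔV)²/R:
  P_R1 = (9 - 3.6)²/300 = 0.0972 W
  P_R2 = (3.6 - 0)²/200 = 0.0648 W
P_total = P_R1 + P_R2 = 0.162 W

Final answer: 0.162 W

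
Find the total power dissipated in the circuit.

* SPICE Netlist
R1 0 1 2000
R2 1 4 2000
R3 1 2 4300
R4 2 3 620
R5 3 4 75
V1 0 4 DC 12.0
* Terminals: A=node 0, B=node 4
Nodal analysis, taking node 4 as the 0 V reference.
Source V1 fixes V_0 = 12 V.
KCL at each unknown node (sum of currents leaving = 0; resistances in Ω):
  Node 1: (V_1 - 12)/2000 + (V_1 - 0)/2000 + (V_1 - V_2)/4300 = 0
  Node 2: (V_2 - V_1)/4300 + (V_2 - V_3)/620 = 0
  Node 3: (V_3 - V_2)/620 + (V_3 - 0)/75 = 0
Collecting terms (coefficients in siemens):
  0.001233·V_1 - 0.0002326·V_2 = 0.006
  0.001845·V_2 - 0.0002326·V_1 - 0.001613·V_3 = 0
  0.01495·V_3 - 0.001613·V_2 = 0
Solving these 3 simultaneous equations (Gaussian elimination) gives:
  V_1 = 4.999 V, V_2 = 0.6956 V, V_3 = 0.07506 V
Power in each resistor, P = (ΔV)²/R:
  P_R1 = (12 - 4.999)²/2000 = 0.02451 W
  P_R2 = (4.999 - 0)²/2000 = 0.0125 W
  P_R3 = (4.999 - 0.6956)²/4300 = 0.004307 W
  P_R4 = (0.6956 - 0.07506)²/620 = 0.000621 W
  P_R5 = (0.07506 - 0)²/75 = 0.00007513 W
P_total = P_R1 + P_R2 + P_R3 + P_R4 + P_R5 = 0.04201 W

Final answer: 0.04201 W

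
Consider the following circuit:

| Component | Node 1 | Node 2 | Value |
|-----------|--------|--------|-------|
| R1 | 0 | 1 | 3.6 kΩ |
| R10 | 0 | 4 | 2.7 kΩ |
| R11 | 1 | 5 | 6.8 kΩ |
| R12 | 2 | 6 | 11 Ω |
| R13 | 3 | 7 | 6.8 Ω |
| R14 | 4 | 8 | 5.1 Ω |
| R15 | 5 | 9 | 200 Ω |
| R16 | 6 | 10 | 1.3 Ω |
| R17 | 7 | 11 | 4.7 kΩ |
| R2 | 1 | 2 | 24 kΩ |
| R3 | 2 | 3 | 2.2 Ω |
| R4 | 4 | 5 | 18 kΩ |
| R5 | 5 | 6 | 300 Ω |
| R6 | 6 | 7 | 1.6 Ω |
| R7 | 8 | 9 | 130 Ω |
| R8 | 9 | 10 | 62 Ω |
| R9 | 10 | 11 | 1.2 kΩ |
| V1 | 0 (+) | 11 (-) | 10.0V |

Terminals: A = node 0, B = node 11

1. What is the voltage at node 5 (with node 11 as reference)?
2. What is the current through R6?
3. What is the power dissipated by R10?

Nodal analysis, taking node 11 as the 0 V reference.
Source V1 fixes V_0 = 10 V.
KCL at each unknown node (sum of currents leaving = 0; resistances in Ω):
  Node 1: (V_1 - 10)/3600 + (V_1 - V_2)/24000 + (V_1 - V_5)/6800 = 0
  Node 2: (V_2 - V_1)/24000 + (V_2 - V_3)/2.2 + (V_2 - V_6)/11 = 0
  Node 3: (V_3 - V_2)/2.2 + (V_3 - V_7)/6.8 = 0
  Node 4: (V_4 - V_5)/18000 + (V_4 - 10)/2700 + (V_4 - V_8)/5.1 = 0
  Node 5: (V_5 - V_4)/18000 + (V_5 - V_6)/300 + (V_5 - V_1)/6800 + (V_5 - V_9)/200 = 0
  Node 6: (V_6 - V_5)/300 + (V_6 - V_7)/1.6 + (V_6 - V_2)/11 + (V_6 - V_10)/1.3 = 0
  Node 7: (V_7 - V_6)/1.6 + (V_7 - V_3)/6.8 + (V_7 - 0)/4700 = 0
  Node 8: (V_8 - V_9)/130 + (V_8 - V_4)/5.1 = 0
  Node 9: (V_9 - V_8)/130 + (V_9 - V_10)/62 + (V_9 - V_5)/200 = 0
  Node 10: (V_10 - V_9)/62 + (V_10 - 0)/1200 + (V_10 - V_6)/1.3 = 0
Collecting terms (coefficients in siemens):
  0.0004665·V_1 - 0.00004167·V_2 - 0.0001471·V_5 = 0.002778
  0.5455·V_2 - 0.00004167·V_1 - 0.4545·V_3 - 0.09091·V_6 = 0
  0.6016·V_3 - 0.4545·V_2 - 0.1471·V_7 = 0
  0.1965·V_4 - 0.00005556·V_5 - 0.1961·V_8 = 0.003704
  0.008536·V_5 - 0.0001471·V_1 - 0.00005556·V_4 - 0.003333·V_6 - 0.005·V_9 = 0
  1.488·V_6 - 0.09091·V_2 - 0.003333·V_5 - 0.625·V_7 - 0.7692·V_10 = 0
  0.7723·V_7 - 0.1471·V_3 - 0.625·V_6 = 0
  0.2038·V_8 - 0.1961·V_4 - 0.007692·V_9 = 0
  0.02882·V_9 - 0.005·V_5 - 0.007692·V_8 - 0.01613·V_10 = 0
  0.7862·V_10 - 0.7692·V_6 - 0.01613·V_9 = 0
Solving these 10 simultaneous equations (Gaussian elimination) gives:
  V_1 = 7.234 V, V_2 = 3.034 V, V_3 = 3.034 V, V_4 = 3.508 V
  V_5 = 3.198 V, V_6 = 3.033 V, V_7 = 3.033 V, V_8 = 3.496 V
  V_9 = 3.185 V, V_10 = 3.033 V
Part 1:
  Read off the nodal solution: V_5 = 3.198 V
Part 2:
  I_R6 = (V_6 - V_7)/R6 = (3.033 - 3.033)/1.6 = 0.0005083 A
  Magnitude: I_R6 = 0.0005083 A
Part 3:
  I_R10 = (V_0 - V_4)/R10 = (10 - 3.508)/2700 = 0.002405 A
  P_R10 = I_R10² × R10 = (0.002405)² × 2700 = 0.01561 W

Final answers:
1. V_5 = 3.198 V
2. I_R6 = 0.0005083 A
3. P_R10 = 0.01561 W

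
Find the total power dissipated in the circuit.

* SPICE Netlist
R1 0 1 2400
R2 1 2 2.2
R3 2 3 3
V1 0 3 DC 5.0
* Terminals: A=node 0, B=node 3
Nodal analysis, taking node 3 as the 0 V reference.
Source V1 fixes V_0 = 5 V.
KCL at each unknown node (sum of currents leaving = 0; resistances in Ω):
  Node 1: (V_1 - 5)/2400 + (V_1 - V_2)/2.2 = 0
  Node 2: (V_2 - V_1)/2.2 + (V_2 - 0)/3 = 0
Collecting terms (coefficients in siemens):
  0.455·V_1 - 0.4545·V_2 = 0.002083
  0.7879·V_2 - 0.4545·V_1 = 0
Determinant D = (0.455)(0.7879) - (-0.4545)(-0.4545) = 0.1518
V_1 = [(0.002083)(0.7879) - (-0.4545)(0)]/D = 0.01081 V
V_2 = [(0.455)(0) - (0.002083)(-0.4545)]/D = 0.006236 V
Power in each resistor, P = (ΔV)²/R:
  P_R1 = (5 - 0.01081)²/2400 = 0.01037 W
  P_R2 = (0.01081 - 0.006236)²/2.2 = 0.000009507 W
  P_R3 = (0.006236 - 0)²/3 = 0.00001296 W
P_total = P_R1 + P_R2 + P_R3 = 0.01039 W

Final answer: 0.01039 W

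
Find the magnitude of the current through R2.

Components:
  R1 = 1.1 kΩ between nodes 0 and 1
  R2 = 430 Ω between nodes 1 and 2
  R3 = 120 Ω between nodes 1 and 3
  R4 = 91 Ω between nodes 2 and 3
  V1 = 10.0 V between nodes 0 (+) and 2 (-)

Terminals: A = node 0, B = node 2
Nodal analysis, taking node 2 as the 0 V reference.
Source V1 fixes V_0 = 10 V.
KCL at each unknown node (sum of currents leaving = 0; resistances in Ω):
  Node 1: (V_1 - 10)/1100 + (V_1 - 0)/430 + (V_1 - V_3)/120 = 0
  Node 3: (V_3 - V_1)/120 + (V_3 - 0)/91 = 0
Collecting terms (coefficients in siemens):
  0.01157·V_1 - 0.008333·V_3 = 0.009091
  0.01932·V_3 - 0.008333·V_1 = 0
Determinant D = (0.01157)(0.01932) - (-0.008333)(-0.008333) = 0.0001541
V_1 = [(0.009091)(0.01932) - (-0.008333)(0)]/D = 1.14 V
V_3 = [(0.01157)(0) - (0.009091)(-0.008333)]/D = 0.4917 V
I_R2 = (V_1 - V_2)/R2 = (1.14 - 0)/430 = 0.002651 A
|I_R2| = 0.002651 A

Final answer: |I_R2| = 0.002651 A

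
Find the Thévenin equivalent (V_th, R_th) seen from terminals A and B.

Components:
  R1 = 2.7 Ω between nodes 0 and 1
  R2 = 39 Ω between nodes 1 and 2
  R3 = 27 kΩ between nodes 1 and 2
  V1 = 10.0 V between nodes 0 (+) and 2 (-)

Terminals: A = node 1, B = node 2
Step 1 — V_th is the open-circuit voltage V_A - V_B (nothing connected across the terminals).
Nodal analysis, taking node 2 as the 0 V reference.
Source V1 fixes V_0 = 10 V.
KCL at each unknown node (sum of currents leaving = 0; resistances in Ω):
  Node 1: (V_1 - 10)/2.7 + (V_1 - 0)/39 + (V_1 - 0)/27000 = 0
Collecting terms: 0.396 × V_1 = 3.704  =>  V_1 = 9.352 V
V_th = V_1 - V_2 = 9.352 - 0 = 9.352 V
Step 2 — R_th: zero the source — replace V1 by a short circuit (node 2 merges into node 0) — and find the resistance seen between A (node 1) and B (node 0).
Reduce the network between node 1 (A) and node 0 (B) by series/parallel combination:
  Rp1 = R1 ‖ R2 ‖ R3 (parallel, all between nodes 0 and 1) = 1/(1/2.7 + 1/39 + 1/27000) = 2.525 Ω
R_th = 2.525 Ω

Final answer: V_th = 9.352 V, R_th = 2.525 Ω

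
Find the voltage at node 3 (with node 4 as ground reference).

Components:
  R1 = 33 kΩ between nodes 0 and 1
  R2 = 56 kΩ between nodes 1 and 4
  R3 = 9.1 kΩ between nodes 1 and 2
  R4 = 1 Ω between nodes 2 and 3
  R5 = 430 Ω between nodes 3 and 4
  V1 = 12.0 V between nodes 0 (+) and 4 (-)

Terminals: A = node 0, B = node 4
Nodal analysis, taking node 4 as the 0 V reference.
Source V1 fixes V_0 = 12 V.
KCL at each unknown node (sum of currents leaving = 0; resistances in Ω):
  Node 1: (V_1 - 12)/33000 + (V_1 - 0)/56000 + (V_1 - V_2)/9100 = 0
  Node 2: (V_2 - V_1)/9100 + (V_2 - V_3)/1 = 0
  Node 3: (V_3 - V_2)/1 + (V_3 - 0)/430 = 0
Collecting terms (coefficients in siemens):
  0.0001581·V_1 - 0.0001099·V_2 = 0.0003636
  1·V_2 - 0.0001099·V_1 - 1·V_3 = 0
  1.002·V_3 - 1·V_2 = 0
Solving these 3 simultaneous equations (Gaussian elimination) gives:
  V_1 = 2.375 V, V_2 = 0.1074 V, V_3 = 0.1072 V
The requested potential is V_3 = 0.1072 V.

Final answer: V_3 = 0.1072 V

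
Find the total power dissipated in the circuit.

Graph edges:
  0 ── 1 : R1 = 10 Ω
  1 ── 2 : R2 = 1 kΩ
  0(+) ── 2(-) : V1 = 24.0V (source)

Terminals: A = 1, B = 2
Nodal analysis, taking node 2 as the 0 V reference.
Source V1 fixes V_0 = 24 V.
KCL at each unknown node (sum of currents leaving = 0; resistances in Ω):
  Node 1: (V_1 - 24)/10 + (V_1 - 0)/1000 = 0
Collecting terms: 0.101 × V_1 = 2.4  =>  V_1 = 23.76 V
Power in each resistor, P = (ΔV)²/R:
  P_R1 = (24 - 23.76)²/10 = 0.005647 W
  P_R2 = (23.76 - 0)²/1000 = 0.5647 W
P_total = P_R1 + P_R2 = 0.5703 W

Final answer: 0.5703 W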